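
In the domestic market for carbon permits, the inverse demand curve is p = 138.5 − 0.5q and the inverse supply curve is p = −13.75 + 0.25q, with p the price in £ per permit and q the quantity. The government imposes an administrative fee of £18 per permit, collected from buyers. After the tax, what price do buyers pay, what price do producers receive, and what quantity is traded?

Buyers pay £49; producers receive £31; quantity = 179.

Rewrite in direct form: qd = 277 − 2p and qs = 4p + 55.
Before the tax: set 277 − 2p = 4p + 55 → p* = £37, q* = 203.
With the tax collected from buyers, demand (in seller-price terms) shifts: qd = 277 − 2(p + 18).
New equilibrium: buyers pay £49, producers receive £31, q = 179. (Wedge: pb − ps = 18.)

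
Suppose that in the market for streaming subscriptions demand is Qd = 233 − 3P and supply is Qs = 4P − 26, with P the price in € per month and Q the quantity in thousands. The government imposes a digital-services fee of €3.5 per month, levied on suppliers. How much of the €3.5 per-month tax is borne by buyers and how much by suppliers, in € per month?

Buyers bear €2 per month; suppliers bear €1.5 per month.

Before the tax: set 233 − 3P = 4P − 26 → P* = €37, Q* = 122.
With the tax collected from suppliers, supply shifts: Qs = 4(P − 3.5) − 26.
Solving gives Q = 116 with buyers paying €39 and suppliers receiving €35.5 (the €3.5 wedge).
Burden on buyers: €2; on suppliers: €1.5. (They sum to €3.5.)
The less price-elastic side of the market bears the larger share of a per-unit tax.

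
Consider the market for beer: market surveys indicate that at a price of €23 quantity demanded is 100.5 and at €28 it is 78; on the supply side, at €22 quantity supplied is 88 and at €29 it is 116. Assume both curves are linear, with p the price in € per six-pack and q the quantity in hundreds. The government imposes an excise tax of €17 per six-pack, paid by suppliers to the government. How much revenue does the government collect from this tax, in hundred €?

Demand slope: (78 − 100.5)/(28 − 23) = -4.5, so qd = 204 − 4.5p.
Supply slope: (116 − 88)/(29 − 22) = 4, so qs = 4p.
Without the tax, 204 − 4.5p = 4p gives 8.5p = 204, so p* = €24 and q* = 96.
With the tax collected from suppliers, supply shifts: qs = 4(p − 17).
Solving gives q = 60 with buyers paying €32 and suppliers receiving €15 (the €17 wedge).
Revenue = t · Q = 17 · 60 = €1020.

Tax revenue = €1020 hundred.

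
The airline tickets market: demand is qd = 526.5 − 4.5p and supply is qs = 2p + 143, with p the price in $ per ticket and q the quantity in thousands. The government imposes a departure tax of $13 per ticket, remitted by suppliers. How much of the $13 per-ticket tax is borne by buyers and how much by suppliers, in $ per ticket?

Before the tax: set 526.5 − 4.5p = 2p + 143 → p* = $59, q* = 261.
With the tax collected from suppliers, supply shifts: qs = 2(p − 13) + 143.
New equilibrium: buyers pay $63, suppliers receive $50, q = 243. (Wedge: pb − ps = 13.)
Burden on buyers: $4; on suppliers: $9. (They sum to $13.)
The less price-elastic side of the market bears the larger share of a per-unit tax.

Buyers bear $4 per ticket; suppliers bear $9 per ticket.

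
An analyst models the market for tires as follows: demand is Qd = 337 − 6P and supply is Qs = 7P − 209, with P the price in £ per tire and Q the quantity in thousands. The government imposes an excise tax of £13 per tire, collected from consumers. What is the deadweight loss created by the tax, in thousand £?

Deadweight loss = £273 thousand.

Without the tax, 337 − 6P = 7P − 209 gives 13P = 546, so P* = £42 and Q* = 85.
With the tax collected from consumers, demand (in seller-price terms) shifts: Qd = 337 − 6(P + 13).
New equilibrium: consumers pay £49, producers receive £36, Q = 43. (Wedge: Pb − Ps = 13.)
Quantity falls by |ΔQ| = |85 − 43| = 42.
DWL = ½ · t · |ΔQ| = ½ · 13 · 42 = £273.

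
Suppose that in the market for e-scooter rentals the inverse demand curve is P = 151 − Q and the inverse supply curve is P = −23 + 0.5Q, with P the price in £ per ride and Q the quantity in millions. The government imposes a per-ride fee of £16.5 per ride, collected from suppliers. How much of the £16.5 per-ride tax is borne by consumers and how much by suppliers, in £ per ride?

Consumers bear £11 per ride; suppliers bear £5.5 per ride.

Inverting to Q(P) form: Qd = 151 − P; Qs = 2P + 46.
Before the tax: set 151 − P = 2P + 46 → P* = £35, Q* = 116.
With the tax collected from suppliers, supply shifts: Qs = 2(P − 16.5) + 46.
Solving gives Q = 105 with consumers paying £46 and suppliers receiving £29.5 (the £16.5 wedge).
Burden on consumers: £11; on suppliers: £5.5. (They sum to £16.5.)
The less price-elastic side of the market bears the larger share of a per-unit tax.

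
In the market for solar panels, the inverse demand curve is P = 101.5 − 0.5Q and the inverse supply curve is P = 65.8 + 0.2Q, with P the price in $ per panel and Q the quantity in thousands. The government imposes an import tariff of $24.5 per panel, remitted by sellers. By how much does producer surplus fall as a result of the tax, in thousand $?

Producer surplus falls by $234.5 thousand.

Rewrite in direct form: Qd = 203 − 2P and Qs = 5P − 329.
Without the tax, 203 − 2P = 5P − 329 gives 7P = 532, so P* = $76 and Q* = 51.
With the tax collected from sellers, supply shifts: Qs = 5(P − 24.5) − 329.
Solving gives Q = 16 with buyers paying $93.5 and sellers receiving $69 (the $24.5 wedge).
ΔPS is the trapezoid between Q = 16 and Q = 51 of height $7: ½ · (51 + 16) · 7 = $234.5.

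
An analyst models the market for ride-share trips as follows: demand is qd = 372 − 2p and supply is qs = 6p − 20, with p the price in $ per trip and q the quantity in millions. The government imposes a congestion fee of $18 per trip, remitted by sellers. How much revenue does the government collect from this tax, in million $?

Tax revenue = $4446 million.

Before the tax: set 372 − 2p = 6p − 20 → p* = $49, q* = 274.
With the tax collected from sellers, supply shifts: qs = 6(p − 18) − 20.
New equilibrium: buyers pay $62.5, sellers receive $44.5, q = 247. (Wedge: pb − ps = 18.)
Revenue = t · Q = 18 · 247 = $4446.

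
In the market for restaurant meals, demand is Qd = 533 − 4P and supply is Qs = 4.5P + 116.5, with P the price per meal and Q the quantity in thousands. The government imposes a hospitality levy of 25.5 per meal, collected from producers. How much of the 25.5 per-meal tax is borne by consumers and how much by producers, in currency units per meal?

Consumers bear 13.5 per meal; producers bear 12 per meal.

Without the tax, 533 − 4P = 4.5P + 116.5 gives 8.5P = 416.5, so P* = 49 and Q* = 337.
With the tax collected from producers, supply shifts: Qs = 4.5(P − 25.5) + 116.5.
Solving gives Q = 283 with consumers paying 62.5 and producers receiving 37 (the 25.5 wedge).
Burden on consumers: 13.5; on producers: 12. (They sum to 25.5.)
The less price-elastic side of the market bears the larger share of a per-unit tax.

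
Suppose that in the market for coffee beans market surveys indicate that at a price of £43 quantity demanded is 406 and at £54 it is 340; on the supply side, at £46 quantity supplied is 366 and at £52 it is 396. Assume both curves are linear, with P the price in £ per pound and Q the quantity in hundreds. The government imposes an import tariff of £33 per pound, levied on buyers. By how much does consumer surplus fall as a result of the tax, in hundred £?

Consumer surplus falls by £4965 hundred.

Demand slope: (340 − 406)/(54 − 43) = -6, so Qd = 664 − 6P.
Supply slope: (396 − 366)/(52 − 46) = 5, so Qs = 5P + 136.
Without the tax, 664 − 6P = 5P + 136 gives 11P = 528, so P* = £48 and Q* = 376.
With the tax collected from buyers, demand (in seller-price terms) shifts: Qd = 664 − 6(P + 33).
Solving gives Q = 286 with buyers paying £63 and sellers receiving £30 (the £33 wedge).
ΔCS is the trapezoid between Q = 286 and Q = 376 of height £15: ½ · (376 + 286) · 15 = £4965.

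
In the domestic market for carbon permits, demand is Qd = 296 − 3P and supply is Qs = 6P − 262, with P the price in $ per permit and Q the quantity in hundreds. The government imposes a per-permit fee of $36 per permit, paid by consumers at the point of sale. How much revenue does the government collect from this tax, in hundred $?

Tax revenue = $1368 hundred.

Without the tax, 296 − 3P = 6P − 262 gives 9P = 558, so P* = $62 and Q* = 110.
With the tax collected from consumers, demand (in seller-price terms) shifts: Qd = 296 − 3(P + 36).
New equilibrium: consumers pay $86, producers receive $50, Q = 38. (Wedge: Pb − Ps = 36.)
Revenue = t · Q = 36 · 38 = $1368.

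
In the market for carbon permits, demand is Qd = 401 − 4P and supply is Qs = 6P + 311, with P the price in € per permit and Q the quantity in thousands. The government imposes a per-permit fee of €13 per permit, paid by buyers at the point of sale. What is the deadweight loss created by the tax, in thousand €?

Before the tax: set 401 − 4P = 6P + 311 → P* = €9, Q* = 365.
With the tax collected from buyers, demand (in seller-price terms) shifts: Qd = 401 − 4(P + 13).
Solving gives Q = 333.8 with buyers paying €16.8 and producers receiving €3.8 (the €13 wedge).
Quantity falls by |ΔQ| = |365 − 333.8| = 31.2.
DWL = ½ · t · |ΔQ| = ½ · 13 · 31.2 = €202.8.

Deadweight loss = €202.8 thousand.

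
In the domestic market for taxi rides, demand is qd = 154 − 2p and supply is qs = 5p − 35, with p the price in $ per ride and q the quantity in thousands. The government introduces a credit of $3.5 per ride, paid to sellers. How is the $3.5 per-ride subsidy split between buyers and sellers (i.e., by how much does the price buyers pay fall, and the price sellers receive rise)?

Buyers gain $2.5 per ride; sellers gain $1 per ride.

Without the subsidy, 154 − 2p = 5p − 35 gives 7p = 189, so p* = $27 and q* = 100.
With a per-unit subsidy paid to sellers, each receives p + 3.5 per unit sold, so supply becomes qs = 5(p + 3.5) − 35.
Solving gives q = 105 with buyers paying $24.5 and sellers receiving $28 (the $3.5 wedge).
Gain to buyers: $2.5; to sellers: $1. (They sum to $3.5.)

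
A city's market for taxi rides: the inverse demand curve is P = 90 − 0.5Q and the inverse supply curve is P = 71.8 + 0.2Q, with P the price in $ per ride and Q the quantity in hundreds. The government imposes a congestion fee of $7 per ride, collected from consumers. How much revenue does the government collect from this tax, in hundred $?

Rewrite in direct form: Qd = 180 − 2P and Qs = 5P − 359.
Without the tax, 180 − 2P = 5P − 359 gives 7P = 539, so P* = $77 and Q* = 26.
With the tax collected from consumers, demand (in seller-price terms) shifts: Qd = 180 − 2(P + 7).
New equilibrium: consumers pay $82, sellers receive $75, Q = 16. (Wedge: Pb − Ps = 7.)
Revenue = t · Q = 7 · 16 = $112.

Tax revenue = $112 hundred.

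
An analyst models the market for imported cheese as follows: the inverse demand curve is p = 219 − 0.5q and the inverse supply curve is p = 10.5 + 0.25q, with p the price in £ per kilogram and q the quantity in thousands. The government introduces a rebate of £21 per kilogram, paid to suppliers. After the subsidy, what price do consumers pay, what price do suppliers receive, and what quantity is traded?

Consumers pay £66; suppliers receive £87; quantity = 306.

Rewrite in direct form: qd = 438 − 2p and qs = 4p − 42.
Without the subsidy, 438 − 2p = 4p − 42 gives 6p = 480, so p* = £80 and q* = 278.
With a per-unit subsidy paid to suppliers, each receives p + 21 per unit sold, so supply becomes qs = 4(p + 21) − 42.
Solving gives q = 306 with consumers paying £66 and suppliers receiving £87 (the £21 wedge).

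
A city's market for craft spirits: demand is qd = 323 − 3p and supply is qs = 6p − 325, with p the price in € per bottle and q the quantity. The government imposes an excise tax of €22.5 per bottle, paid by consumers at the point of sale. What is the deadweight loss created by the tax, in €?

Before the tax: set 323 − 3p = 6p − 325 → p* = €72, q* = 107.
With the tax collected from consumers, demand (in seller-price terms) shifts: qd = 323 − 3(p + 22.5).
New equilibrium: consumers pay €87, producers receive €64.5, q = 62. (Wedge: pb − ps = 22.5.)
Quantity falls by |ΔQ| = |107 − 62| = 45.
DWL = ½ · t · |ΔQ| = ½ · 22.5 · 45 = €506.25.

Deadweight loss = €506.25.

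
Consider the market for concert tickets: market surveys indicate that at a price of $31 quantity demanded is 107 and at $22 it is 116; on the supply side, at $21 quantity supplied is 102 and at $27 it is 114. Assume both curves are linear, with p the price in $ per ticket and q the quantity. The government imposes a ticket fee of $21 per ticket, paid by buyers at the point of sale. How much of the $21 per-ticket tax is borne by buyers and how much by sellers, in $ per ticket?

Demand slope: (116 − 107)/(22 − 31) = -1, so qd = 138 − p.
Supply slope: (114 − 102)/(27 − 21) = 2, so qs = 2p + 60.
Before the tax: set 138 − p = 2p + 60 → p* = $26, q* = 112.
With the tax collected from buyers, demand (in seller-price terms) shifts: qd = 138 − (p + 21).
Solving gives q = 98 with buyers paying $40 and sellers receiving $19 (the $21 wedge).
Burden on buyers: $14; on sellers: $7. (They sum to $21.)

Buyers bear $14 per ticket; sellers bear $7 per ticket.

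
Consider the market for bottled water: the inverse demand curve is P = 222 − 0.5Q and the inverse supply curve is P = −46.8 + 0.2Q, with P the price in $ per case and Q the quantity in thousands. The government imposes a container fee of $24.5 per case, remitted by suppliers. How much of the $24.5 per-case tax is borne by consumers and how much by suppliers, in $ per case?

Rewrite in direct form: Qd = 444 − 2P and Qs = 5P + 234.
Without the tax, 444 − 2P = 5P + 234 gives 7P = 210, so P* = $30 and Q* = 384.
With the tax collected from suppliers, supply shifts: Qs = 5(P − 24.5) + 234.
New equilibrium: consumers pay $47.5, suppliers receive $23, Q = 349. (Wedge: Pb − Ps = 24.5.)
Burden on consumers: $17.5; on suppliers: $7. (They sum to $24.5.)
The less price-elastic side of the market bears the larger share of a per-unit tax.

Consumers bear $17.5 per case; suppliers bear $7 per case.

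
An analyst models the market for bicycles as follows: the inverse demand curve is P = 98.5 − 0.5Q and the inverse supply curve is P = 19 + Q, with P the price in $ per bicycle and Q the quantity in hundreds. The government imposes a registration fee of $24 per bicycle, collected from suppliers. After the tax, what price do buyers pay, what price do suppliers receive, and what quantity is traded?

Rewrite in direct form: Qd = 197 − 2P and Qs = P − 19.
Without the tax, 197 − 2P = P − 19 gives 3P = 216, so P* = $72 and Q* = 53.
With the tax collected from suppliers, supply shifts: Qs = (P − 24) − 19.
New equilibrium: buyers pay $80, suppliers receive $56, Q = 37. (Wedge: Pb − Ps = 24.)
The less price-elastic side of the market bears the larger share of a per-unit tax.

Buyers pay $80; suppliers receive $56; quantity = 37.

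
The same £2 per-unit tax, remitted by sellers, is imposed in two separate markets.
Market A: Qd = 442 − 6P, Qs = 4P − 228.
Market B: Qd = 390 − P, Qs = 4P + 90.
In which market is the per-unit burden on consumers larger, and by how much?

Market A: pre-tax P* = £67, Q* = 40; post-tax Q = 35.2; per-unit burden on consumers = £0.8.
Market B: pre-tax P* = £60, Q* = 330; post-tax Q = 328.4; per-unit burden on consumers = £1.6.
Difference: £0.8 vs £1.6 → market B is larger by £0.8.

Market B, by £0.8.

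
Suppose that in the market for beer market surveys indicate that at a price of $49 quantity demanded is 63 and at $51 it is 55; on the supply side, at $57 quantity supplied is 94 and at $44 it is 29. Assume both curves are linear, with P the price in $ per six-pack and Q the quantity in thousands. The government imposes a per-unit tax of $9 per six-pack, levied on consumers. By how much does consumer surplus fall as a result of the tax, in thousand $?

Consumer surplus falls by $245 thousand.

Demand slope: (55 − 63)/(51 − 49) = -4, so Qd = 259 − 4P.
Supply slope: (29 − 94)/(44 − 57) = 5, so Qs = 5P − 191.
Before the tax: set 259 − 4P = 5P − 191 → P* = $50, Q* = 59.
With the tax collected from consumers, demand (in seller-price terms) shifts: Qd = 259 − 4(P + 9).
New equilibrium: consumers pay $55, sellers receive $46, Q = 39. (Wedge: Pb − Ps = 9.)
ΔCS is the trapezoid between Q = 39 and Q = 59 of height $5: ½ · (59 + 39) · 5 = $245.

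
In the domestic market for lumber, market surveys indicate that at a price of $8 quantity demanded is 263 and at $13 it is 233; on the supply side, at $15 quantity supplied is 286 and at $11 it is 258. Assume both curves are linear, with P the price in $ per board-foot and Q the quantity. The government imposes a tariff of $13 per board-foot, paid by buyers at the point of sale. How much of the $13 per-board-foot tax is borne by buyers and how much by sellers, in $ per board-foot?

Demand slope: (233 − 263)/(13 − 8) = -6, so Qd = 311 − 6P.
Supply slope: (258 − 286)/(11 − 15) = 7, so Qs = 7P + 181.
Before the tax: set 311 − 6P = 7P + 181 → P* = $10, Q* = 251.
With the tax collected from buyers, demand (in seller-price terms) shifts: Qd = 311 − 6(P + 13).
Solving gives Q = 209 with buyers paying $17 and sellers receiving $4 (the $13 wedge).
Burden on buyers: $7; on sellers: $6. (They sum to $13.)

Buyers bear $7 per board-foot; sellers bear $6 per board-foot.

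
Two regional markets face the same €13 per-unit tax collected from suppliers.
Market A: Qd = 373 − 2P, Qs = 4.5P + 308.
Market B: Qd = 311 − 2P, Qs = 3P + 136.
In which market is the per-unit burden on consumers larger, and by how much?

Market A, by €1.2.

Market A: pre-tax P* = €10, Q* = 353; post-tax Q = 335; per-unit burden on consumers = €9.
Market B: pre-tax P* = €35, Q* = 241; post-tax Q = 225.4; per-unit burden on consumers = €7.8.
Difference: €9 vs €7.8 → market A is larger by €1.2.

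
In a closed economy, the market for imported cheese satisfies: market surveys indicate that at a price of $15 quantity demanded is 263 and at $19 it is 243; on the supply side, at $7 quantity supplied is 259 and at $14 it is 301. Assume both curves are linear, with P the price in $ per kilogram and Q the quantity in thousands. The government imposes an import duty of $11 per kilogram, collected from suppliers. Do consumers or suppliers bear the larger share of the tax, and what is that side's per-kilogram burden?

Consumers bear the larger share: $6 per kilogram.

Demand slope: (243 − 263)/(19 − 15) = -5, so Qd = 338 − 5P.
Supply slope: (301 − 259)/(14 − 7) = 6, so Qs = 6P + 217.
Before the tax: set 338 − 5P = 6P + 217 → P* = $11, Q* = 283.
With the tax collected from suppliers, supply shifts: Qs = 6(P − 11) + 217.
New equilibrium: consumers pay $17, suppliers receive $6, Q = 253. (Wedge: Pb − Ps = 11.)
Per-kilogram burden: consumers $6, suppliers $5.
Consumers take the larger share because demand is less price-elastic here (demand slope 5 vs supply slope 6).
The less price-elastic side of the market bears the larger share of a per-unit tax.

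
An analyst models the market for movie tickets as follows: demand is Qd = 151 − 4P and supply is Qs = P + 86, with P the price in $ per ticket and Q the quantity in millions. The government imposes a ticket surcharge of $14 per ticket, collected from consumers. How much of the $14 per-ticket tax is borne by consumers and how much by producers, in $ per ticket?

Consumers bear $2.8 per ticket; producers bear $11.2 per ticket.

Before the tax: set 151 − 4P = P + 86 → P* = $13, Q* = 99.
With the tax collected from consumers, demand (in seller-price terms) shifts: Qd = 151 − 4(P + 14).
Solving gives Q = 87.8 with consumers paying $15.8 and producers receiving $1.8 (the $14 wedge).
Burden on consumers: $2.8; on producers: $11.2. (They sum to $14.)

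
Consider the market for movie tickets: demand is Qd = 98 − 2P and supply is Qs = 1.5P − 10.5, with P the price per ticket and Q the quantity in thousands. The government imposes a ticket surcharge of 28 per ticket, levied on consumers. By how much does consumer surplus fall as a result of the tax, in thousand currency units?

Before the tax: set 98 − 2P = 1.5P − 10.5 → P* = 31, Q* = 36.
With the tax collected from consumers, demand (in seller-price terms) shifts: Qd = 98 − 2(P + 28).
Solving gives Q = 12 with consumers paying 43 and producers receiving 15 (the 28 wedge).
ΔCS is the trapezoid between Q = 12 and Q = 36 of height 12: ½ · (36 + 12) · 12 = 288.

Consumer surplus falls by 288 thousand.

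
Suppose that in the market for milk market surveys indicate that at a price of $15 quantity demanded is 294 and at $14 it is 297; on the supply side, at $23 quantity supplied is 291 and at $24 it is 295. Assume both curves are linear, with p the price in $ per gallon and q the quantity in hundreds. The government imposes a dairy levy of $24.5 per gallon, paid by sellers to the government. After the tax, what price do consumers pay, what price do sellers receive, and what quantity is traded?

Demand slope: (297 − 294)/(14 − 15) = -3, so qd = 339 − 3p.
Supply slope: (295 − 291)/(24 − 23) = 4, so qs = 4p + 199.
Without the tax, 339 − 3p = 4p + 199 gives 7p = 140, so p* = $20 and q* = 279.
With the tax collected from sellers, supply shifts: qs = 4(p − 24.5) + 199.
Solving gives q = 237 with consumers paying $34 and sellers receiving $9.5 (the $24.5 wedge).
The less price-elastic side of the market bears the larger share of a per-unit tax.

Consumers pay $34; sellers receive $9.5; quantity = 237.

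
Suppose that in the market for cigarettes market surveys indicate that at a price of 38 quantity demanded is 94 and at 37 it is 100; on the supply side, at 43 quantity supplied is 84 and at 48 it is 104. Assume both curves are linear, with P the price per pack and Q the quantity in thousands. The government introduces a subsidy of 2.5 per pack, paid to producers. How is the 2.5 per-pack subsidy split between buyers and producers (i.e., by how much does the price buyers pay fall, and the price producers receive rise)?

Demand slope: (100 − 94)/(37 − 38) = -6, so Qd = 322 − 6P.
Supply slope: (104 − 84)/(48 − 43) = 4, so Qs = 4P − 88.
Before the subsidy: set 322 − 6P = 4P − 88 → P* = 41, Q* = 76.
With a per-unit subsidy paid to producers, each receives P + 2.5 per unit sold, so supply becomes Qs = 4(P + 2.5) − 88.
New equilibrium: buyers pay 40, producers receive 42.5, Q = 82. (Wedge: Pb − Ps = −2.5.)
Gain to buyers: 1; to producers: 1.5. (They sum to 2.5.)

Buyers gain 1 per pack; producers gain 1.5 per pack.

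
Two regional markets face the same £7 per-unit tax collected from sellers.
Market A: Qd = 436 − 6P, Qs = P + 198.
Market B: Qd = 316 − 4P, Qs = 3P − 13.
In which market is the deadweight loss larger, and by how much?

Market A: pre-tax P* = £34, Q* = 232; post-tax Q = 226; deadweight loss = £21.
Market B: pre-tax P* = £47, Q* = 128; post-tax Q = 116; deadweight loss = £42.
Difference: £21 vs £42 → market B is larger by £21.

Market B, by £21.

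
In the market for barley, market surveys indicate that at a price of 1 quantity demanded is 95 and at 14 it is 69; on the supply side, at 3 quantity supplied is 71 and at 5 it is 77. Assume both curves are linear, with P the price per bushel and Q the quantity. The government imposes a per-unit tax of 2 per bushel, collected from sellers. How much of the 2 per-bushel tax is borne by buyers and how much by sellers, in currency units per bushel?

Buyers bear 1.2 per bushel; sellers bear 0.8 per bushel.

Demand slope: (69 − 95)/(14 − 1) = -2, so Qd = 97 − 2P.
Supply slope: (77 − 71)/(5 − 3) = 3, so Qs = 3P + 62.
Before the tax: set 97 − 2P = 3P + 62 → P* = 7, Q* = 83.
With the tax collected from sellers, supply shifts: Qs = 3(P − 2) + 62.
Solving gives Q = 80.6 with buyers paying 8.2 and sellers receiving 6.2 (the 2 wedge).
Burden on buyers: 1.2; on sellers: 0.8. (They sum to 2.)
The less price-elastic side of the market bears the larger share of a per-unit tax.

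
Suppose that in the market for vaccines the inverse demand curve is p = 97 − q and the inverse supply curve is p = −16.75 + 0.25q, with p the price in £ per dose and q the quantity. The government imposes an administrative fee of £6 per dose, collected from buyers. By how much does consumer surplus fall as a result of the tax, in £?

Consumer surplus falls by £425.28.

Inverting to q(p) form: qd = 97 − p; qs = 4p + 67.
Before the tax: set 97 − p = 4p + 67 → p* = £6, q* = 91.
With the tax collected from buyers, demand (in seller-price terms) shifts: qd = 97 − (p + 6).
Solving gives q = 86.2 with buyers paying £10.8 and producers receiving £4.8 (the £6 wedge).
ΔCS is the trapezoid between Q = 86.2 and Q = 91 of height £4.8: ½ · (91 + 86.2) · 4.8 = £425.28.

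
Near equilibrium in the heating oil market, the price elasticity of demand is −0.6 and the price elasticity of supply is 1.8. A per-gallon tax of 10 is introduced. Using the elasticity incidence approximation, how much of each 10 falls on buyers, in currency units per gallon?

Incidence ratio: buyers' share ≈ εs / (εs + |εd|) = 1.8 / (1.8 + 0.6) = 0.75.
So buyers bear ≈ 0.75 × 10 = 7.5; suppliers bear 2.5.

Buyers bear ≈ 7.5 per gallon.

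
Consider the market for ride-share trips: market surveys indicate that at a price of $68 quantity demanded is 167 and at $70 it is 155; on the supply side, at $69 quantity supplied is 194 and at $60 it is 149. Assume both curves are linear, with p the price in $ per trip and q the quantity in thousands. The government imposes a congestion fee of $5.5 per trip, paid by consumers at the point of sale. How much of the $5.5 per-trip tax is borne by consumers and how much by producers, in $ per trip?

Consumers bear $2.5 per trip; producers bear $3 per trip.

Demand slope: (155 − 167)/(70 − 68) = -6, so qd = 575 − 6p.
Supply slope: (149 − 194)/(60 − 69) = 5, so qs = 5p − 151.
Before the tax: set 575 − 6p = 5p − 151 → p* = $66, q* = 179.
With the tax collected from consumers, demand (in seller-price terms) shifts: qd = 575 − 6(p + 5.5).
New equilibrium: consumers pay $68.5, producers receive $63, q = 164. (Wedge: pb − ps = 5.5.)
Burden on consumers: $2.5; on producers: $3. (They sum to $5.5.)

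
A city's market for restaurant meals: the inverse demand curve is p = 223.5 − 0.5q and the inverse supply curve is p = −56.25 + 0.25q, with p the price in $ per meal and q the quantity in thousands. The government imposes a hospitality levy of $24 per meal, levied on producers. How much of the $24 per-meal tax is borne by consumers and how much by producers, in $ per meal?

Rewrite in direct form: qd = 447 − 2p and qs = 4p + 225.
Without the tax, 447 − 2p = 4p + 225 gives 6p = 222, so p* = $37 and q* = 373.
With the tax collected from producers, supply shifts: qs = 4(p − 24) + 225.
New equilibrium: consumers pay $53, producers receive $29, q = 341. (Wedge: pb − ps = 24.)
Burden on consumers: $16; on producers: $8. (They sum to $24.)

Consumers bear $16 per meal; producers bear $8 per meal.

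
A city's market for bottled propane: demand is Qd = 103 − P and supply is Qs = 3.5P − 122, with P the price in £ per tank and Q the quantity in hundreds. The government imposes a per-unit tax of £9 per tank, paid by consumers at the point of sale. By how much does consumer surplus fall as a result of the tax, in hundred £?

Before the tax: set 103 − P = 3.5P − 122 → P* = £50, Q* = 53.
With the tax collected from consumers, demand (in seller-price terms) shifts: Qd = 103 − (P + 9).
New equilibrium: consumers pay £57, suppliers receive £48, Q = 46. (Wedge: Pb − Ps = 9.)
ΔCS is the trapezoid between Q = 46 and Q = 53 of height £7: ½ · (53 + 46) · 7 = £346.5.

Consumer surplus falls by £346.5 hundred.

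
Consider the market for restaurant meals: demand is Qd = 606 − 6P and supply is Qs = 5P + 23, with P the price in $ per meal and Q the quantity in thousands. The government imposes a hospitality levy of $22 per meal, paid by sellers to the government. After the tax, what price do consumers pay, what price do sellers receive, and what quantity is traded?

Consumers pay $63; sellers receive $41; quantity = 228.

Before the tax: set 606 − 6P = 5P + 23 → P* = $53, Q* = 288.
With the tax collected from sellers, supply shifts: Qs = 5(P − 22) + 23.
Solving gives Q = 228 with consumers paying $63 and sellers receiving $41 (the $22 wedge).
The less price-elastic side of the market bears the larger share of a per-unit tax.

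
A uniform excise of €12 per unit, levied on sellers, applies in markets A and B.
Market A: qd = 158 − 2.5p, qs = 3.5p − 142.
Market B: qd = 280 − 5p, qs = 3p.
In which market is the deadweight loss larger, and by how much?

Market A: pre-tax p* = €50, q* = 33; post-tax q = 15.5; deadweight loss = €105.
Market B: pre-tax p* = €35, q* = 105; post-tax q = 82.5; deadweight loss = €135.
Difference: €105 vs €135 → market B is larger by €30.

Market B, by €30.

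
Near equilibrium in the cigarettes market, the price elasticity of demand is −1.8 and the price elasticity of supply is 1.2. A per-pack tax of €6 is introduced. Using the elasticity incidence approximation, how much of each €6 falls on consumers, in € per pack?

Consumers bear ≈ €2.4 per pack.

Incidence ratio: consumers' share ≈ εs / (εs + |εd|) = 1.2 / (1.2 + 1.8) = 0.4.
So consumers bear ≈ 0.4 × €6 = €2.4; producers bear €3.6.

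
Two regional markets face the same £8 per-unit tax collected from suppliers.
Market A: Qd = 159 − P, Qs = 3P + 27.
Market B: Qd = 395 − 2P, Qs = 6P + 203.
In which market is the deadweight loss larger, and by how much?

Market A: pre-tax P* = £33, Q* = 126; post-tax Q = 120; deadweight loss = £24.
Market B: pre-tax P* = £24, Q* = 347; post-tax Q = 335; deadweight loss = £48.
Difference: £24 vs £48 → market B is larger by £24.

Market B, by £24.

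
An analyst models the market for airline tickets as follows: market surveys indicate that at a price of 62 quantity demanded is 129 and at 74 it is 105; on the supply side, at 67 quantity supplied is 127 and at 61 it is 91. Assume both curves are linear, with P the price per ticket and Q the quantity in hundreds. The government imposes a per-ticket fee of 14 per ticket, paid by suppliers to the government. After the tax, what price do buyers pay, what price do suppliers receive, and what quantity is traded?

Buyers pay 76.5; suppliers receive 62.5; quantity = 100.

Demand slope: (105 − 129)/(74 − 62) = -2, so Qd = 253 − 2P.
Supply slope: (91 − 127)/(61 − 67) = 6, so Qs = 6P − 275.
Before the tax: set 253 − 2P = 6P − 275 → P* = 66, Q* = 121.
With the tax collected from suppliers, supply shifts: Qs = 6(P − 14) − 275.
New equilibrium: buyers pay 76.5, suppliers receive 62.5, Q = 100. (Wedge: Pb − Ps = 14.)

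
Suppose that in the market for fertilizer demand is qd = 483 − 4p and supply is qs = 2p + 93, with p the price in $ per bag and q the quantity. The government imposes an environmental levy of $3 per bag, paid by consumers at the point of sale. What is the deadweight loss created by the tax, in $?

Deadweight loss = $6.

Before the tax: set 483 − 4p = 2p + 93 → p* = $65, q* = 223.
With the tax collected from consumers, demand (in seller-price terms) shifts: qd = 483 − 4(p + 3).
Solving gives q = 219 with consumers paying $66 and sellers receiving $63 (the $3 wedge).
Quantity falls by |ΔQ| = |223 − 219| = 4.
DWL = ½ · t · |ΔQ| = ½ · 3 · 4 = $6.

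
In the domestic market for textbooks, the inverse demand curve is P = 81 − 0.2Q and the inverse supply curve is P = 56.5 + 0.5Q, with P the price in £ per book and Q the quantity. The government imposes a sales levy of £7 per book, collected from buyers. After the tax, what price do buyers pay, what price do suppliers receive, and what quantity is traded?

Buyers pay £76; suppliers receive £69; quantity = 25.

Inverting to Q(P) form: Qd = 405 − 5P; Qs = 2P − 113.
Without the tax, 405 − 5P = 2P − 113 gives 7P = 518, so P* = £74 and Q* = 35.
With the tax collected from buyers, demand (in seller-price terms) shifts: Qd = 405 − 5(P + 7).
Solving gives Q = 25 with buyers paying £76 and suppliers receiving £69 (the £7 wedge).
The less price-elastic side of the market bears the larger share of a per-unit tax.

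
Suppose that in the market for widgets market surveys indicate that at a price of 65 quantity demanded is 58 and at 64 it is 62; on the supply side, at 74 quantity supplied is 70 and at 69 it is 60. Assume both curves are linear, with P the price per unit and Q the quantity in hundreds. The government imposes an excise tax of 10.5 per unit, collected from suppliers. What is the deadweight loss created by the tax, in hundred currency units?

Demand slope: (62 − 58)/(64 − 65) = -4, so Qd = 318 − 4P.
Supply slope: (60 − 70)/(69 − 74) = 2, so Qs = 2P − 78.
Before the tax: set 318 − 4P = 2P − 78 → P* = 66, Q* = 54.
With the tax collected from suppliers, supply shifts: Qs = 2(P − 10.5) − 78.
New equilibrium: consumers pay 69.5, suppliers receive 59, Q = 40. (Wedge: Pb − Ps = 10.5.)
Quantity falls by |ΔQ| = |54 − 40| = 14.
DWL = ½ · t · |ΔQ| = ½ · 10.5 · 14 = 73.5.

Deadweight loss = 73.5 hundred.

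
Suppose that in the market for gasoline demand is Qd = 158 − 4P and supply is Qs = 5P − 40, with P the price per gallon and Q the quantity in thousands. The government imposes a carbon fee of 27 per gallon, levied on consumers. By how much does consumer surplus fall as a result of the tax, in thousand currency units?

Consumer surplus falls by 600 thousand.

Before the tax: set 158 − 4P = 5P − 40 → P* = 22, Q* = 70.
With the tax collected from consumers, demand (in seller-price terms) shifts: Qd = 158 − 4(P + 27).
Solving gives Q = 10 with consumers paying 37 and suppliers receiving 10 (the 27 wedge).
ΔCS is the trapezoid between Q = 10 and Q = 70 of height 15: ½ · (70 + 10) · 15 = 600.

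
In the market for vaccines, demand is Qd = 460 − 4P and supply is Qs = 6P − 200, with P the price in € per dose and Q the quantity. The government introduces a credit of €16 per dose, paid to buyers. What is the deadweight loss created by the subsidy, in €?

Before the subsidy: set 460 − 4P = 6P − 200 → P* = €66, Q* = 196.
With a per-unit subsidy paid to buyers, each effectively pays P − 16, so demand becomes Qd = 460 − 4(P − 16).
New equilibrium: buyers pay €56.4, producers receive €72.4, Q = 234.4. (Wedge: Pb − Ps = −16.)
Quantity rises by |ΔQ| = |196 − 234.4| = 38.4.
DWL = ½ · t · |ΔQ| = ½ · 16 · 38.4 = €307.2.

Deadweight loss = €307.2.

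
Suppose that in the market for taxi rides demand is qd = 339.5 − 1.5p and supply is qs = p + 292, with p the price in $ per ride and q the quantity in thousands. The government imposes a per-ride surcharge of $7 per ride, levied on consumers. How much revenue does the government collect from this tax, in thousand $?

Before the tax: set 339.5 − 1.5p = p + 292 → p* = $19, q* = 311.
With the tax collected from consumers, demand (in seller-price terms) shifts: qd = 339.5 − 1.5(p + 7).
New equilibrium: consumers pay $21.8, suppliers receive $14.8, q = 306.8. (Wedge: pb − ps = 7.)
Revenue = t · Q = 7 · 306.8 = $2147.6.

Tax revenue = $2147.6 thousand.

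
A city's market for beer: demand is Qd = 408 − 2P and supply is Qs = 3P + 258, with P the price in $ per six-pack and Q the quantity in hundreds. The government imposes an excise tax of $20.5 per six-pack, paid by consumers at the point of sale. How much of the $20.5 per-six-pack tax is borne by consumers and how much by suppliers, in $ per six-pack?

Consumers bear $12.3 per six-pack; suppliers bear $8.2 per six-pack.

Before the tax: set 408 − 2P = 3P + 258 → P* = $30, Q* = 348.
With the tax collected from consumers, demand (in seller-price terms) shifts: Qd = 408 − 2(P + 20.5).
Solving gives Q = 323.4 with consumers paying $42.3 and suppliers receiving $21.8 (the $20.5 wedge).
Burden on consumers: $12.3; on suppliers: $8.2. (They sum to $20.5.)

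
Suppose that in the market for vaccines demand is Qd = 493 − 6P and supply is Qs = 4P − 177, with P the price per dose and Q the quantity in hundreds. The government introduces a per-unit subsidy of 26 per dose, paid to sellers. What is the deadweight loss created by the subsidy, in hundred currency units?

Before the subsidy: set 493 − 6P = 4P − 177 → P* = 67, Q* = 91.
With a per-unit subsidy paid to sellers, each receives P + 26 per unit sold, so supply becomes Qs = 4(P + 26) − 177.
Solving gives Q = 153.4 with consumers paying 56.6 and sellers receiving 82.6 (the 26 wedge).
Quantity rises by |ΔQ| = |91 − 153.4| = 62.4.
DWL = ½ · t · |ΔQ| = ½ · 26 · 62.4 = 811.2.

Deadweight loss = 811.2 hundred.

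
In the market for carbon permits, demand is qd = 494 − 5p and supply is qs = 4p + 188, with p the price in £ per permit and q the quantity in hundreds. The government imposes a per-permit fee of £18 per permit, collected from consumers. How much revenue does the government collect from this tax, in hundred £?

Before the tax: set 494 − 5p = 4p + 188 → p* = £34, q* = 324.
With the tax collected from consumers, demand (in seller-price terms) shifts: qd = 494 − 5(p + 18).
Solving gives q = 284 with consumers paying £42 and producers receiving £24 (the £18 wedge).
Revenue = t · Q = 18 · 284 = £5112.

Tax revenue = £5112 hundred.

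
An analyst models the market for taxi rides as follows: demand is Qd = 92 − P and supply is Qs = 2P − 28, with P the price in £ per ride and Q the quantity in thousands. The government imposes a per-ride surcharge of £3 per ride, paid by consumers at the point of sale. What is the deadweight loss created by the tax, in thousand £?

Deadweight loss = £3 thousand.

Without the tax, 92 − P = 2P − 28 gives 3P = 120, so P* = £40 and Q* = 52.
With the tax collected from consumers, demand (in seller-price terms) shifts: Qd = 92 − (P + 3).
Solving gives Q = 50 with consumers paying £42 and suppliers receiving £39 (the £3 wedge).
Quantity falls by |ΔQ| = |52 − 50| = 2.
DWL = ½ · t · |ΔQ| = ½ · 3 · 2 = £3.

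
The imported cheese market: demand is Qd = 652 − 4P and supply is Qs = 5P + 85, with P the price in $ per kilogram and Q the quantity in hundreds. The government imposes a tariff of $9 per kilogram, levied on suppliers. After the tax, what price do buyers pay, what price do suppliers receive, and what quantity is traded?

Buyers pay $68; suppliers receive $59; quantity = 380.

Before the tax: set 652 − 4P = 5P + 85 → P* = $63, Q* = 400.
With the tax collected from suppliers, supply shifts: Qs = 5(P − 9) + 85.
Solving gives Q = 380 with buyers paying $68 and suppliers receiving $59 (the $9 wedge).
The less price-elastic side of the market bears the larger share of a per-unit tax.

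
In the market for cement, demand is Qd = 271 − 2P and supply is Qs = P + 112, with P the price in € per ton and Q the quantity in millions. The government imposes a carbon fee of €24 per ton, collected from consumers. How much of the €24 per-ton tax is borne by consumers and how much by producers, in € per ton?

Without the tax, 271 − 2P = P + 112 gives 3P = 159, so P* = €53 and Q* = 165.
With the tax collected from consumers, demand (in seller-price terms) shifts: Qd = 271 − 2(P + 24).
Solving gives Q = 149 with consumers paying €61 and producers receiving €37 (the €24 wedge).
Burden on consumers: €8; on producers: €16. (They sum to €24.)
The less price-elastic side of the market bears the larger share of a per-unit tax.

Consumers bear €8 per ton; producers bear €16 per ton.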